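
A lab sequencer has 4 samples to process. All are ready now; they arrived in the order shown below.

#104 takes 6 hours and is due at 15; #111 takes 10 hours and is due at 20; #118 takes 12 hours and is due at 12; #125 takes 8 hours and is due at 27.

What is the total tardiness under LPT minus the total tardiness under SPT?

-2

LPT (decreasing processing time): #118 #111 #125 #104.
#118: 0→12, due 12, tardiness 0
#111: 12→22, due 20, tardiness 2
#125: 22→30, due 27, tardiness 3
#104: 30→36, due 15, tardiness 21
Sum = 0+2+3+21 = 26.
SPT (increasing processing time): #104 #125 #111 #118.
#104: 0→6, due 15, tardiness 0
#125: 6→14, due 27, tardiness 0
#111: 14→24, due 20, tardiness 4
#118: 24→36, due 12, tardiness 24
Sum = 0+0+4+24 = 28.
Difference = 26 − 28 = -2.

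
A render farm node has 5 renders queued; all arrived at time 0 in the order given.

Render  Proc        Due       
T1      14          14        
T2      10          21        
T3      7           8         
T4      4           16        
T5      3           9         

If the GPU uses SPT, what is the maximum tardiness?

SPT (increasing processing time): T5 T4 T3 T2 T1.
T5: 0→3, due 9, tardiness 0
T4: 3→7, due 16, tardiness 0
T3: 7→14, due 8, tardiness 6
T2: 14→24, due 21, tardiness 3
T1: 24→38, due 14, tardiness 24
Maximum = 24.

24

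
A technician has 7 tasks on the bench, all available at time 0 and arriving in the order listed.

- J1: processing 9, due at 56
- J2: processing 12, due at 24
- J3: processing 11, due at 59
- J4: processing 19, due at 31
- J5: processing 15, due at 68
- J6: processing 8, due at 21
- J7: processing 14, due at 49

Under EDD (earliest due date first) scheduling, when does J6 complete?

EDD (increasing due date): J6 J2 J4 J7 J1 J3 J5.
J6: 0→8

8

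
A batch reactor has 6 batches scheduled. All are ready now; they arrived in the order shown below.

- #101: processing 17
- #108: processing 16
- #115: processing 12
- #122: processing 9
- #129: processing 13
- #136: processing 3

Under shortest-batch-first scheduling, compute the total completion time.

199

SPT (increasing processing time): #136 #122 #115 #129 #108 #101.
#136: 0→3
#122: 3→12
#115: 12→24
#129: 24→37
#108: 37→53
#101: 53→70
Sum = 3+12+24+37+53+70 = 199.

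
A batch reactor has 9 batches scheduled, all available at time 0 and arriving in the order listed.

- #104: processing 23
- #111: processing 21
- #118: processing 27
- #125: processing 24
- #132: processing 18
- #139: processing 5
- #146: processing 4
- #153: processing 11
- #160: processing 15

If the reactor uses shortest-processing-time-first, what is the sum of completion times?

561

SPT (increasing processing time): #146 #139 #153 #160 #132 #111 #104 #125 #118.
#146: 0→4
#139: 4→9
#153: 9→20
#160: 20→35
#132: 35→53
#111: 53→74
#104: 74→97
#125: 97→121
#118: 121→148
Sum = 4+9+20+35+53+74+97+121+148 = 561.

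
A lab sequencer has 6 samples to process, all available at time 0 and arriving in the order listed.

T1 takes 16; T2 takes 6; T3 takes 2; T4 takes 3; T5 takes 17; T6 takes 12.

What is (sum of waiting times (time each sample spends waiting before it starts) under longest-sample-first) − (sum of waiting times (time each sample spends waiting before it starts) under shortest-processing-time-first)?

120

LPT (decreasing processing time): T5 T1 T6 T2 T4 T3.
T5: waits 0, runs 0→17
T1: waits 17, runs 17→33
T6: waits 33, runs 33→45
T2: waits 45, runs 45→51
T4: waits 51, runs 51→54
T3: waits 54, runs 54→56
Sum = 0+17+33+45+51+54 = 200.
SPT (increasing processing time): T3 T4 T2 T6 T1 T5.
T3: waits 0, runs 0→2
T4: waits 2, runs 2→5
T2: waits 5, runs 5→11
T6: waits 11, runs 11→23
T1: waits 23, runs 23→39
T5: waits 39, runs 39→56
Sum = 0+2+5+11+23+39 = 80.
Difference = 200 − 80 = 120.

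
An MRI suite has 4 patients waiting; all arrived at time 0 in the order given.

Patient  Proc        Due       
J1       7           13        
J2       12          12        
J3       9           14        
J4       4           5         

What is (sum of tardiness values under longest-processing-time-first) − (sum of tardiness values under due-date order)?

LPT (decreasing processing time): J2 J3 J1 J4.
J2: 0→12, due 12, tardiness 0
J3: 12→21, due 14, tardiness 7
J1: 21→28, due 13, tardiness 15
J4: 28→32, due 5, tardiness 27
Sum = 0+7+15+27 = 49.
EDD (increasing due date): J4 J2 J1 J3.
J4: 0→4, due 5, tardiness 0
J2: 4→16, due 12, tardiness 4
J1: 16→23, due 13, tardiness 10
J3: 23→32, due 14, tardiness 18
Sum = 0+4+10+18 = 32.
Difference = 49 − 32 = 17.

17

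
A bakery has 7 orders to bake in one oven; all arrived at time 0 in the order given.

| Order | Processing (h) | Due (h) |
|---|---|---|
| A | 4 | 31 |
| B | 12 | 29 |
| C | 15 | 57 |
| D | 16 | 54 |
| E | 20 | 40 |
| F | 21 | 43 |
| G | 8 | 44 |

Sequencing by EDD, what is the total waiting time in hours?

267

EDD (increasing due date): B A E F G D C.
B: waits 0, runs 0→12
A: waits 12, runs 12→16
E: waits 16, runs 16→36
F: waits 36, runs 36→57
G: waits 57, runs 57→65
D: waits 65, runs 65→81
C: waits 81, runs 81→96
Sum = 0+12+16+36+57+65+81 = 267.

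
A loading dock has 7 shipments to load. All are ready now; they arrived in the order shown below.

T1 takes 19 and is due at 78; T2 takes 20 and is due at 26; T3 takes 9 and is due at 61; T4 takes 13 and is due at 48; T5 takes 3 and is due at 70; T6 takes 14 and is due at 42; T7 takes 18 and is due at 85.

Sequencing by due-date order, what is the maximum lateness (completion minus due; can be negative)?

EDD (increasing due date): T2 T6 T4 T3 T5 T1 T7.
T2: 0→20, due 26, lateness -6
T6: 20→34, due 42, lateness -8
T4: 34→47, due 48, lateness -1
T3: 47→56, due 61, lateness -5
T5: 56→59, due 70, lateness -11
T1: 59→78, due 78, lateness 0
T7: 78→96, due 85, lateness 11
Maximum = 11.

11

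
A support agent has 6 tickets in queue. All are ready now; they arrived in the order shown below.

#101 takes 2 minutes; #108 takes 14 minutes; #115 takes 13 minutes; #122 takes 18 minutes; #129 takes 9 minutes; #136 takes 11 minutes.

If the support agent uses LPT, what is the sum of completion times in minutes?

283

LPT (decreasing processing time): #122 #108 #115 #136 #129 #101.
#122: 0→18
#108: 18→32
#115: 32→45
#136: 45→56
#129: 56→65
#101: 65→67
Sum = 18+32+45+56+65+67 = 283.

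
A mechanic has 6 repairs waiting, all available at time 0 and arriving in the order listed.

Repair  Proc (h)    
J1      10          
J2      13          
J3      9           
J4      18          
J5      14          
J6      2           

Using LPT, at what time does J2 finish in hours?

45

LPT (decreasing processing time): J4 J5 J2 J1 J3 J6.
J4: 0→18
J5: 18→32
J2: 32→45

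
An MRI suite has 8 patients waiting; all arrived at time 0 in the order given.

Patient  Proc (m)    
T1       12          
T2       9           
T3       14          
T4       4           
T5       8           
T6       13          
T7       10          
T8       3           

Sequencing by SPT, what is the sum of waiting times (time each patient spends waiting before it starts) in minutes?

SPT (increasing processing time): T8 T4 T5 T2 T7 T1 T6 T3.
T8: waits 0, runs 0→3
T4: waits 3, runs 3→7
T5: waits 7, runs 7→15
T2: waits 15, runs 15→24
T7: waits 24, runs 24→34
T1: waits 34, runs 34→46
T6: waits 46, runs 46→59
T3: waits 59, runs 59→73
Sum = 0+3+7+15+24+34+46+59 = 188.

188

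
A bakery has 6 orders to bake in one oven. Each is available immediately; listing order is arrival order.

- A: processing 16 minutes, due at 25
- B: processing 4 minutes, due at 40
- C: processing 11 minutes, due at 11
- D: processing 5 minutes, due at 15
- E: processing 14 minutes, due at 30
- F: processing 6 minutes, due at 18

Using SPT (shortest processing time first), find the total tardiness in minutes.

56

SPT (increasing processing time): B D F C E A.
B: 0→4, due 40, tardiness 0
D: 4→9, due 15, tardiness 0
F: 9→15, due 18, tardiness 0
C: 15→26, due 11, tardiness 15
E: 26→40, due 30, tardiness 10
A: 40→56, due 25, tardiness 31
Sum = 0+0+0+15+10+31 = 56.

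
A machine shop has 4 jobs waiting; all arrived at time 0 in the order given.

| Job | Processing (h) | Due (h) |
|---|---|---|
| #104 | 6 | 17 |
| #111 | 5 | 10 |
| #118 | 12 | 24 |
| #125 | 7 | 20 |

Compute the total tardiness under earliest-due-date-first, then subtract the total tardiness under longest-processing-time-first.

-22

EDD (increasing due date): #111 #104 #125 #118.
#111: 0→5, due 10, tardiness 0
#104: 5→11, due 17, tardiness 0
#125: 11→18, due 20, tardiness 0
#118: 18→30, due 24, tardiness 6
Sum = 0+0+0+6 = 6.
LPT (decreasing processing time): #118 #125 #104 #111.
#118: 0→12, due 24, tardiness 0
#125: 12→19, due 20, tardiness 0
#104: 19→25, due 17, tardiness 8
#111: 25→30, due 10, tardiness 20
Sum = 0+0+8+20 = 28.
Difference = 6 − 28 = -22.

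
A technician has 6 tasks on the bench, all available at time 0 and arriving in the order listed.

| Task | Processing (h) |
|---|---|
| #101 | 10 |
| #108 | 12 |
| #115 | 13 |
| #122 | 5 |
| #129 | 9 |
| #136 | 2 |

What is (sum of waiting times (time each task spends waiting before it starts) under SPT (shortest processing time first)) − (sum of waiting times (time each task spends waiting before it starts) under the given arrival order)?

SPT (increasing processing time): #136 #122 #129 #101 #108 #115.
#136: waits 0, runs 0→2
#122: waits 2, runs 2→7
#129: waits 7, runs 7→16
#101: waits 16, runs 16→26
#108: waits 26, runs 26→38
#115: waits 38, runs 38→51
Sum = 0+2+7+16+26+38 = 89.
FIFO (arrival order): #101 #108 #115 #122 #129 #136.
#101: waits 0, runs 0→10
#108: waits 10, runs 10→22
#115: waits 22, runs 22→35
#122: waits 35, runs 35→40
#129: waits 40, runs 40→49
#136: waits 49, runs 49→51
Sum = 0+10+22+35+40+49 = 156.
Difference = 89 − 156 = -67.

-67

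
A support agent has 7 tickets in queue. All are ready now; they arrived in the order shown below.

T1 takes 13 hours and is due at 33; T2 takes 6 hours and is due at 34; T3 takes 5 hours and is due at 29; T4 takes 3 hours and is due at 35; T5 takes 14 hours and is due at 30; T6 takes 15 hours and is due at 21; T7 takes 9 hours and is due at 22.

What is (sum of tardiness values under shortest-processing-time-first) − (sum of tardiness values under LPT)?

-56

SPT (increasing processing time): T4 T3 T2 T7 T1 T5 T6.
T4: 0→3, due 35, tardiness 0
T3: 3→8, due 29, tardiness 0
T2: 8→14, due 34, tardiness 0
T7: 14→23, due 22, tardiness 1
T1: 23→36, due 33, tardiness 3
T5: 36→50, due 30, tardiness 20
T6: 50→65, due 21, tardiness 44
Sum = 0+0+0+1+3+20+44 = 68.
LPT (decreasing processing time): T6 T5 T1 T7 T2 T3 T4.
T6: 0→15, due 21, tardiness 0
T5: 15→29, due 30, tardiness 0
T1: 29→42, due 33, tardiness 9
T7: 42→51, due 22, tardiness 29
T2: 51→57, due 34, tardiness 23
T3: 57→62, due 29, tardiness 33
T4: 62→65, due 35, tardiness 30
Sum = 0+0+9+29+23+33+30 = 124.
Difference = 68 − 124 = -56.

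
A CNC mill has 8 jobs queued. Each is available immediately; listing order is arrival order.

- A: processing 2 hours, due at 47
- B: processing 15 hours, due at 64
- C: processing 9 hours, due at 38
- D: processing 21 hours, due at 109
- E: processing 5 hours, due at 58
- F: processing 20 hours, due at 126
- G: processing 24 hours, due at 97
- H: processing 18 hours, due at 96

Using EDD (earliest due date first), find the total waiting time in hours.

283

EDD (increasing due date): C A E B H G D F.
C: waits 0, runs 0→9
A: waits 9, runs 9→11
E: waits 11, runs 11→16
B: waits 16, runs 16→31
H: waits 31, runs 31→49
G: waits 49, runs 49→73
D: waits 73, runs 73→94
F: waits 94, runs 94→114
Sum = 0+9+11+16+31+49+73+94 = 283.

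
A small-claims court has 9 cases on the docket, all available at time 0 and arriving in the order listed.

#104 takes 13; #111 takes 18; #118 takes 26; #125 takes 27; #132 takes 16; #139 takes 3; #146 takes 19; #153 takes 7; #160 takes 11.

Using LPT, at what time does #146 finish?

LPT (decreasing processing time): #125 #118 #146 #111 #132 #104 #160 #153 #139.
#125: 0→27
#118: 27→53
#146: 53→72

72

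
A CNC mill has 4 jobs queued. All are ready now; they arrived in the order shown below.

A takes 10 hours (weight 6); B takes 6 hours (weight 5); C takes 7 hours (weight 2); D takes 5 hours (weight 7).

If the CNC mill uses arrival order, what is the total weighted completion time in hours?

382

FIFO (arrival order): A B C D.
A: finishes 10, weight 6, w·C = 60
B: finishes 16, weight 5, w·C = 80
C: finishes 23, weight 2, w·C = 46
D: finishes 28, weight 7, w·C = 196
Sum = 60+80+46+196 = 382.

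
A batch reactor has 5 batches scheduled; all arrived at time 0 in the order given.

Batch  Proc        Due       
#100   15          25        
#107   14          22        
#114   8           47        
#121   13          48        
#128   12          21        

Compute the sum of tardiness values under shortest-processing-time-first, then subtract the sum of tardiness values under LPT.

7

SPT (increasing processing time): #114 #128 #121 #107 #100.
#114: 0→8, due 47, tardiness 0
#128: 8→20, due 21, tardiness 0
#121: 20→33, due 48, tardiness 0
#107: 33→47, due 22, tardiness 25
#100: 47→62, due 25, tardiness 37
Sum = 0+0+0+25+37 = 62.
LPT (decreasing processing time): #100 #107 #121 #128 #114.
#100: 0→15, due 25, tardiness 0
#107: 15→29, due 22, tardiness 7
#121: 29→42, due 48, tardiness 0
#128: 42→54, due 21, tardiness 33
#114: 54→62, due 47, tardiness 15
Sum = 0+7+0+33+15 = 55.
Difference = 62 − 55 = 7.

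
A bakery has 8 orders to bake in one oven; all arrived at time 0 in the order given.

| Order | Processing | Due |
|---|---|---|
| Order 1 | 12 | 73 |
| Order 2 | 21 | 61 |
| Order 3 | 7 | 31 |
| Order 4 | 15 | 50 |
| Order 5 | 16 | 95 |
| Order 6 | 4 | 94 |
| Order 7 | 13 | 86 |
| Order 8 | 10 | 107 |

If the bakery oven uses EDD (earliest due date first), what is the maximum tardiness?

EDD (increasing due date): Order 3 Order 4 Order 2 Order 1 Order 7 Order 6 Order 5 Order 8.
Order 3: 0→7, due 31, tardiness 0
Order 4: 7→22, due 50, tardiness 0
Order 2: 22→43, due 61, tardiness 0
Order 1: 43→55, due 73, tardiness 0
Order 7: 55→68, due 86, tardiness 0
Order 6: 68→72, due 94, tardiness 0
Order 5: 72→88, due 95, tardiness 0
Order 8: 88→98, due 107, tardiness 0
Maximum = 0.

0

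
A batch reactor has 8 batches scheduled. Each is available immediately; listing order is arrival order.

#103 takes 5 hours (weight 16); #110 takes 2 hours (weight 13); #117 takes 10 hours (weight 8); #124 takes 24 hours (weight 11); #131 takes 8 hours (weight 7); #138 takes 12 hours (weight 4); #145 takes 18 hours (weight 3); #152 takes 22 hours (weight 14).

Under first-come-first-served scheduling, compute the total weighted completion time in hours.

FIFO (arrival order): #103 #110 #117 #124 #131 #138 #145 #152.
#103: finishes 5, weight 16, w·C = 80
#110: finishes 7, weight 13, w·C = 91
#117: finishes 17, weight 8, w·C = 136
#124: finishes 41, weight 11, w·C = 451
#131: finishes 49, weight 7, w·C = 343
#138: finishes 61, weight 4, w·C = 244
#145: finishes 79, weight 3, w·C = 237
#152: finishes 101, weight 14, w·C = 1414
Sum = 80+91+136+451+343+244+237+1414 = 2996.

2996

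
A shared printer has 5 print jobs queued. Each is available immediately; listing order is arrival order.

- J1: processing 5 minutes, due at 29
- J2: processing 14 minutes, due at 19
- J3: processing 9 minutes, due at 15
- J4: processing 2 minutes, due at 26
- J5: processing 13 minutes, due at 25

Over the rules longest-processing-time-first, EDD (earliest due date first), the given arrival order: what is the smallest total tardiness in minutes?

35

LPT (decreasing processing time): J2 J5 J3 J1 J4.
J2: 0→14, due 19, tardiness 0
J5: 14→27, due 25, tardiness 2
J3: 27→36, due 15, tardiness 21
J1: 36→41, due 29, tardiness 12
J4: 41→43, due 26, tardiness 17
Sum = 0+2+21+12+17 = 52.
EDD (increasing due date): J3 J2 J5 J4 J1.
J3: 0→9, due 15, tardiness 0
J2: 9→23, due 19, tardiness 4
J5: 23→36, due 25, tardiness 11
J4: 36→38, due 26, tardiness 12
J1: 38→43, due 29, tardiness 14
Sum = 0+4+11+12+14 = 41.
FIFO (arrival order): J1 J2 J3 J4 J5.
J1: 0→5, due 29, tardiness 0
J2: 5→19, due 19, tardiness 0
J3: 19→28, due 15, tardiness 13
J4: 28→30, due 26, tardiness 4
J5: 30→43, due 25, tardiness 18
Sum = 0+0+13+4+18 = 35.
LPT 52, EDD 41, FIFO 35 → minimum 35.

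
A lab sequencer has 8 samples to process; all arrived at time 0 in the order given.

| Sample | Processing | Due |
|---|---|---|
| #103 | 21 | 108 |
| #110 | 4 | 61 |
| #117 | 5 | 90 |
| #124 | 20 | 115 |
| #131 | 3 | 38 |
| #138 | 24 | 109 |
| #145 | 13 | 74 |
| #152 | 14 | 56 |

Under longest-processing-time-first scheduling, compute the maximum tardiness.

66

LPT (decreasing processing time): #138 #103 #124 #152 #145 #117 #110 #131.
#138: 0→24, due 109, tardiness 0
#103: 24→45, due 108, tardiness 0
#124: 45→65, due 115, tardiness 0
#152: 65→79, due 56, tardiness 23
#145: 79→92, due 74, tardiness 18
#117: 92→97, due 90, tardiness 7
#110: 97→101, due 61, tardiness 40
#131: 101→104, due 38, tardiness 66
Maximum = 66.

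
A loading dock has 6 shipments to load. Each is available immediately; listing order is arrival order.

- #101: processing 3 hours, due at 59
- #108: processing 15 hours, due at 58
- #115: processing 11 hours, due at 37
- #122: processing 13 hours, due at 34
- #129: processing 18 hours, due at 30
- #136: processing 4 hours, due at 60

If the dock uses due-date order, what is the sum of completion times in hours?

272

EDD (increasing due date): #129 #122 #115 #108 #101 #136.
#129: 0→18
#122: 18→31
#115: 31→42
#108: 42→57
#101: 57→60
#136: 60→64
Sum = 18+31+42+57+60+64 = 272.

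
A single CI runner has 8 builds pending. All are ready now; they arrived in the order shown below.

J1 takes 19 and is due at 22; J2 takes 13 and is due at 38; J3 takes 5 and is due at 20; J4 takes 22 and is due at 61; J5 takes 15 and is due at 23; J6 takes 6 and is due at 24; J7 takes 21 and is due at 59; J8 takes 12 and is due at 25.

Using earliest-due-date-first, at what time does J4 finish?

EDD (increasing due date): J3 J1 J5 J6 J8 J2 J7 J4.
J3: 0→5
J1: 5→24
J5: 24→39
J6: 39→45
J8: 45→57
J2: 57→70
J7: 70→91
J4: 91→113

113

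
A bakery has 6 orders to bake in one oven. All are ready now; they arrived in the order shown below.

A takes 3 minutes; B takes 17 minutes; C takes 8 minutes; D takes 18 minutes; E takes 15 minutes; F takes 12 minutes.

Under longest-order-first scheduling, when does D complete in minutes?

18

LPT (decreasing processing time): D B E F C A.
D: 0→18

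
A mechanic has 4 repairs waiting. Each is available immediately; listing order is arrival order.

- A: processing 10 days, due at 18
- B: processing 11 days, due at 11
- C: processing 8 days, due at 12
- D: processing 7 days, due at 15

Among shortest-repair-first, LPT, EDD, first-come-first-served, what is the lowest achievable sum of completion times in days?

SPT (increasing processing time): D C A B.
D: 0→7
C: 7→15
A: 15→25
B: 25→36
Sum = 7+15+25+36 = 83.
LPT (decreasing processing time): B A C D.
B: 0→11
A: 11→21
C: 21→29
D: 29→36
Sum = 11+21+29+36 = 97.
EDD (increasing due date): B C D A.
B: 0→11
C: 11→19
D: 19→26
A: 26→36
Sum = 11+19+26+36 = 92.
FIFO (arrival order): A B C D.
A: 0→10
B: 10→21
C: 21→29
D: 29→36
Sum = 10+21+29+36 = 96.
SPT 83, LPT 97, EDD 92, FIFO 96 → minimum 83.

83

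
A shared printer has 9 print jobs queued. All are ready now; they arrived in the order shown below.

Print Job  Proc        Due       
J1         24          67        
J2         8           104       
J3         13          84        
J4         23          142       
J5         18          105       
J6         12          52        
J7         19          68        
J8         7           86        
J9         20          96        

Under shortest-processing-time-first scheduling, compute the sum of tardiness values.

87

SPT (increasing processing time): J8 J2 J6 J3 J5 J7 J9 J4 J1.
J8: 0→7, due 86, tardiness 0
J2: 7→15, due 104, tardiness 0
J6: 15→27, due 52, tardiness 0
J3: 27→40, due 84, tardiness 0
J5: 40→58, due 105, tardiness 0
J7: 58→77, due 68, tardiness 9
J9: 77→97, due 96, tardiness 1
J4: 97→120, due 142, tardiness 0
J1: 120→144, due 67, tardiness 77
Sum = 0+0+0+0+0+9+1+0+77 = 87.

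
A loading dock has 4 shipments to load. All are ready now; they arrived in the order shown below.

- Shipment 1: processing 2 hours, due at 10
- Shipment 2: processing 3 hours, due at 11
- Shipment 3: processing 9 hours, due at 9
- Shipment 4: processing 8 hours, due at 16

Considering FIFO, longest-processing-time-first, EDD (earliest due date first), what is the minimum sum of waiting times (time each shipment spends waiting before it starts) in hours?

21

FIFO (arrival order): Shipment 1 Shipment 2 Shipment 3 Shipment 4.
Shipment 1: waits 0, runs 0→2
Shipment 2: waits 2, runs 2→5
Shipment 3: waits 5, runs 5→14
Shipment 4: waits 14, runs 14→22
Sum = 0+2+5+14 = 21.
LPT (decreasing processing time): Shipment 3 Shipment 4 Shipment 2 Shipment 1.
Shipment 3: waits 0, runs 0→9
Shipment 4: waits 9, runs 9→17
Shipment 2: waits 17, runs 17→20
Shipment 1: waits 20, runs 20→22
Sum = 0+9+17+20 = 46.
EDD (increasing due date): Shipment 3 Shipment 1 Shipment 2 Shipment 4.
Shipment 3: waits 0, runs 0→9
Shipment 1: waits 9, runs 9→11
Shipment 2: waits 11, runs 11→14
Shipment 4: waits 14, runs 14→22
Sum = 0+9+11+14 = 34.
FIFO 21, LPT 46, EDD 34 → minimum 21.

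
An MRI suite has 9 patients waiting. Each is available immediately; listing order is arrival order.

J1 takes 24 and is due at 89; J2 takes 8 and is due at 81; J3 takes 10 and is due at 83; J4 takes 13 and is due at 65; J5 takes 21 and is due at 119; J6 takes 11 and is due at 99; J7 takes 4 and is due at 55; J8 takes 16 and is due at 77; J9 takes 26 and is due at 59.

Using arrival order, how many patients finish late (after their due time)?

3

FIFO (arrival order): J1 J2 J3 J4 J5 J6 J7 J8 J9.
J1: 0→24, due 89, tardiness 0
J2: 24→32, due 81, tardiness 0
J3: 32→42, due 83, tardiness 0
J4: 42→55, due 65, tardiness 0
J5: 55→76, due 119, tardiness 0
J6: 76→87, due 99, tardiness 0
J7: 87→91, due 55, tardiness 36
J8: 91→107, due 77, tardiness 30
J9: 107→133, due 59, tardiness 74
Late patients: 3.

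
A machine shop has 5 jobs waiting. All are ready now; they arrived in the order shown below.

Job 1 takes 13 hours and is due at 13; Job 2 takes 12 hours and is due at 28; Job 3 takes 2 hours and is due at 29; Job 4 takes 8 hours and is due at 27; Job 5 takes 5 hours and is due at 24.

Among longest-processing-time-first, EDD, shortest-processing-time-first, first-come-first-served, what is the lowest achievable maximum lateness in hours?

11

LPT (decreasing processing time): Job 1 Job 2 Job 4 Job 5 Job 3.
Job 1: 0→13, due 13, lateness 0
Job 2: 13→25, due 28, lateness -3
Job 4: 25→33, due 27, lateness 6
Job 5: 33→38, due 24, lateness 14
Job 3: 38→40, due 29, lateness 11
Maximum = 14.
EDD (increasing due date): Job 1 Job 5 Job 4 Job 2 Job 3.
Job 1: 0→13, due 13, lateness 0
Job 5: 13→18, due 24, lateness -6
Job 4: 18→26, due 27, lateness -1
Job 2: 26→38, due 28, lateness 10
Job 3: 38→40, due 29, lateness 11
Maximum = 11.
SPT (increasing processing time): Job 3 Job 5 Job 4 Job 2 Job 1.
Job 3: 0→2, due 29, lateness -27
Job 5: 2→7, due 24, lateness -17
Job 4: 7→15, due 27, lateness -12
Job 2: 15→27, due 28, lateness -1
Job 1: 27→40, due 13, lateness 27
Maximum = 27.
FIFO (arrival order): Job 1 Job 2 Job 3 Job 4 Job 5.
Job 1: 0→13, due 13, lateness 0
Job 2: 13→25, due 28, lateness -3
Job 3: 25→27, due 29, lateness -2
Job 4: 27→35, due 27, lateness 8
Job 5: 35→40, due 24, lateness 16
Maximum = 16.
LPT 14, EDD 11, SPT 27, FIFO 16 → minimum 11.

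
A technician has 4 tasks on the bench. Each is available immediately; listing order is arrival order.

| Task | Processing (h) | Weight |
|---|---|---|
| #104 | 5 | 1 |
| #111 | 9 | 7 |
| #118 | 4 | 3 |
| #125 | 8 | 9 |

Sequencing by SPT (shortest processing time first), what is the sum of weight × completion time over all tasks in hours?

356

SPT (increasing processing time): #118 #104 #125 #111.
#118: finishes 4, weight 3, w·C = 12
#104: finishes 9, weight 1, w·C = 9
#125: finishes 17, weight 9, w·C = 153
#111: finishes 26, weight 7, w·C = 182
Sum = 12+9+153+182 = 356.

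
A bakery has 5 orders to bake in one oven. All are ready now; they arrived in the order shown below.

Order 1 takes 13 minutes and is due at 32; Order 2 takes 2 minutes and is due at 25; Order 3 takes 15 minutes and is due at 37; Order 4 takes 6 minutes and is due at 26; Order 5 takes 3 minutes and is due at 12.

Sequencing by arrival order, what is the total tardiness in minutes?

37

FIFO (arrival order): Order 1 Order 2 Order 3 Order 4 Order 5.
Order 1: 0→13, due 32, tardiness 0
Order 2: 13→15, due 25, tardiness 0
Order 3: 15→30, due 37, tardiness 0
Order 4: 30→36, due 26, tardiness 10
Order 5: 36→39, due 12, tardiness 27
Sum = 0+0+0+10+27 = 37.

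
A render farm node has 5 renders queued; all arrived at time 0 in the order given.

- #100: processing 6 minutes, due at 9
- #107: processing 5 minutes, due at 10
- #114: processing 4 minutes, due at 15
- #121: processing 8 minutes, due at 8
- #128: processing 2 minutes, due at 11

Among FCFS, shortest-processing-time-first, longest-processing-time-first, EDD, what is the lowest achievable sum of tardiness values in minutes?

26

FIFO (arrival order): #100 #107 #114 #121 #128.
#100: 0→6, due 9, tardiness 0
#107: 6→11, due 10, tardiness 1
#114: 11→15, due 15, tardiness 0
#121: 15→23, due 8, tardiness 15
#128: 23→25, due 11, tardiness 14
Sum = 0+1+0+15+14 = 30.
SPT (increasing processing time): #128 #114 #107 #100 #121.
#128: 0→2, due 11, tardiness 0
#114: 2→6, due 15, tardiness 0
#107: 6→11, due 10, tardiness 1
#100: 11→17, due 9, tardiness 8
#121: 17→25, due 8, tardiness 17
Sum = 0+0+1+8+17 = 26.
LPT (decreasing processing time): #121 #100 #107 #114 #128.
#121: 0→8, due 8, tardiness 0
#100: 8→14, due 9, tardiness 5
#107: 14→19, due 10, tardiness 9
#114: 19→23, due 15, tardiness 8
#128: 23→25, due 11, tardiness 14
Sum = 0+5+9+8+14 = 36.
EDD (increasing due date): #121 #100 #107 #128 #114.
#121: 0→8, due 8, tardiness 0
#100: 8→14, due 9, tardiness 5
#107: 14→19, due 10, tardiness 9
#128: 19→21, due 11, tardiness 10
#114: 21→25, due 15, tardiness 10
Sum = 0+5+9+10+10 = 34.
FIFO 30, SPT 26, LPT 36, EDD 34 → minimum 26.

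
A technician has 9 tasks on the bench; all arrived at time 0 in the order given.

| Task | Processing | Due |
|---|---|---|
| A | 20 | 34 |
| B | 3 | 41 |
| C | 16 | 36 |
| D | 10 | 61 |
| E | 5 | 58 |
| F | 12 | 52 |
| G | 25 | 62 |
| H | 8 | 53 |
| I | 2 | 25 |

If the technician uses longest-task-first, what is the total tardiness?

289

LPT (decreasing processing time): G A C F D H E B I.
G: 0→25, due 62, tardiness 0
A: 25→45, due 34, tardiness 11
C: 45→61, due 36, tardiness 25
F: 61→73, due 52, tardiness 21
D: 73→83, due 61, tardiness 22
H: 83→91, due 53, tardiness 38
E: 91→96, due 58, tardiness 38
B: 96→99, due 41, tardiness 58
I: 99→101, due 25, tardiness 76
Sum = 0+11+25+21+22+38+38+58+76 = 289.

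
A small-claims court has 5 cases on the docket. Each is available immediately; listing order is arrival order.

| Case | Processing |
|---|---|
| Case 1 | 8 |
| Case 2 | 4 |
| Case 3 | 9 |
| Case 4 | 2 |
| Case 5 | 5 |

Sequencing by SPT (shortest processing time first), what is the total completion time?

66

SPT (increasing processing time): Case 4 Case 2 Case 5 Case 1 Case 3.
Case 4: 0→2
Case 2: 2→6
Case 5: 6→11
Case 1: 11→19
Case 3: 19→28
Sum = 2+6+11+19+28 = 66.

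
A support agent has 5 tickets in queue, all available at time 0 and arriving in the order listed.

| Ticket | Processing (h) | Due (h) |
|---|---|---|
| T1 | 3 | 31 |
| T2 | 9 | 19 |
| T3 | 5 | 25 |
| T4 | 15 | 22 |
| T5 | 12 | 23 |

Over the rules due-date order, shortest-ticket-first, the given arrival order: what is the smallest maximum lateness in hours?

16

EDD (increasing due date): T2 T4 T5 T3 T1.
T2: 0→9, due 19, lateness -10
T4: 9→24, due 22, lateness 2
T5: 24→36, due 23, lateness 13
T3: 36→41, due 25, lateness 16
T1: 41→44, due 31, lateness 13
Maximum = 16.
SPT (increasing processing time): T1 T3 T2 T5 T4.
T1: 0→3, due 31, lateness -28
T3: 3→8, due 25, lateness -17
T2: 8→17, due 19, lateness -2
T5: 17→29, due 23, lateness 6
T4: 29→44, due 22, lateness 22
Maximum = 22.
FIFO (arrival order): T1 T2 T3 T4 T5.
T1: 0→3, due 31, lateness -28
T2: 3→12, due 19, lateness -7
T3: 12→17, due 25, lateness -8
T4: 17→32, due 22, lateness 10
T5: 32→44, due 23, lateness 21
Maximum = 21.
EDD 16, SPT 22, FIFO 21 → minimum 16.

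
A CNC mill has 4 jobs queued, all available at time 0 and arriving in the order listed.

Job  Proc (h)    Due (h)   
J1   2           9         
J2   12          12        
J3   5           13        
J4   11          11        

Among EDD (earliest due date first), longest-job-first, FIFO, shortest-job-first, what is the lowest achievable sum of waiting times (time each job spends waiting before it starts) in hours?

27

EDD (increasing due date): J1 J4 J2 J3.
J1: waits 0, runs 0→2
J4: waits 2, runs 2→13
J2: waits 13, runs 13→25
J3: waits 25, runs 25→30
Sum = 0+2+13+25 = 40.
LPT (decreasing processing time): J2 J4 J3 J1.
J2: waits 0, runs 0→12
J4: waits 12, runs 12→23
J3: waits 23, runs 23→28
J1: waits 28, runs 28→30
Sum = 0+12+23+28 = 63.
FIFO (arrival order): J1 J2 J3 J4.
J1: waits 0, runs 0→2
J2: waits 2, runs 2→14
J3: waits 14, runs 14→19
J4: waits 19, runs 19→30
Sum = 0+2+14+19 = 35.
SPT (increasing processing time): J1 J3 J4 J2.
J1: waits 0, runs 0→2
J3: waits 2, runs 2→7
J4: waits 7, runs 7→18
J2: waits 18, runs 18→30
Sum = 0+2+7+18 = 27.
EDD 40, LPT 63, FIFO 35, SPT 27 → minimum 27.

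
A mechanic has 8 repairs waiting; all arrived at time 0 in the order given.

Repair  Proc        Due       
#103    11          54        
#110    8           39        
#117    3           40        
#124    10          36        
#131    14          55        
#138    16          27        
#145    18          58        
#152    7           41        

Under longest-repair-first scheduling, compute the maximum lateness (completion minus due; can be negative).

LPT (decreasing processing time): #145 #138 #131 #103 #124 #110 #152 #117.
#145: 0→18, due 58, lateness -40
#138: 18→34, due 27, lateness 7
#131: 34→48, due 55, lateness -7
#103: 48→59, due 54, lateness 5
#124: 59→69, due 36, lateness 33
#110: 69→77, due 39, lateness 38
#152: 77→84, due 41, lateness 43
#117: 84→87, due 40, lateness 47
Maximum = 47.

47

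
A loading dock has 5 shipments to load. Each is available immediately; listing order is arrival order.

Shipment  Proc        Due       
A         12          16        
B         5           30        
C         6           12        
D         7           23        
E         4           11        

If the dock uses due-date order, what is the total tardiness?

EDD (increasing due date): E C A D B.
E: 0→4, due 11, tardiness 0
C: 4→10, due 12, tardiness 0
A: 10→22, due 16, tardiness 6
D: 22→29, due 23, tardiness 6
B: 29→34, due 30, tardiness 4
Sum = 0+0+6+6+4 = 16.

16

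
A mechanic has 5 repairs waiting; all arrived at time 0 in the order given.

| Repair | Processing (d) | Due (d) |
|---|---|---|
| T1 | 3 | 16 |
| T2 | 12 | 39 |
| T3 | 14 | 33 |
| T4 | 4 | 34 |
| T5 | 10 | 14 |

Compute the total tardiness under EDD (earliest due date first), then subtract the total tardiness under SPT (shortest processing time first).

-9

EDD (increasing due date): T5 T1 T3 T4 T2.
T5: 0→10, due 14, tardiness 0
T1: 10→13, due 16, tardiness 0
T3: 13→27, due 33, tardiness 0
T4: 27→31, due 34, tardiness 0
T2: 31→43, due 39, tardiness 4
Sum = 0+0+0+0+4 = 4.
SPT (increasing processing time): T1 T4 T5 T2 T3.
T1: 0→3, due 16, tardiness 0
T4: 3→7, due 34, tardiness 0
T5: 7→17, due 14, tardiness 3
T2: 17→29, due 39, tardiness 0
T3: 29→43, due 33, tardiness 10
Sum = 0+0+3+0+10 = 13.
Difference = 4 − 13 = -9.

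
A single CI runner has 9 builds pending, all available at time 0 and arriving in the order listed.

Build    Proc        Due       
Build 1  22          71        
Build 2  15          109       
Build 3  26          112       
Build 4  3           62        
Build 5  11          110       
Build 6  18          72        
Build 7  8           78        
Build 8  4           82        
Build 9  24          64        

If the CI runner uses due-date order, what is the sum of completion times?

EDD (increasing due date): Build 4 Build 9 Build 1 Build 6 Build 7 Build 8 Build 2 Build 5 Build 3.
Build 4: 0→3
Build 9: 3→27
Build 1: 27→49
Build 6: 49→67
Build 7: 67→75
Build 8: 75→79
Build 2: 79→94
Build 5: 94→105
Build 3: 105→131
Sum = 3+27+49+67+75+79+94+105+131 = 630.

630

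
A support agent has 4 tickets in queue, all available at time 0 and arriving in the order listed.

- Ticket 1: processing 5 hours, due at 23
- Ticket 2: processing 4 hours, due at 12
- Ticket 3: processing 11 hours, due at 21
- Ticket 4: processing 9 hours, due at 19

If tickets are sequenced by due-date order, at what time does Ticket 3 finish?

24

EDD (increasing due date): Ticket 2 Ticket 4 Ticket 3 Ticket 1.
Ticket 2: 0→4
Ticket 4: 4→13
Ticket 3: 13→24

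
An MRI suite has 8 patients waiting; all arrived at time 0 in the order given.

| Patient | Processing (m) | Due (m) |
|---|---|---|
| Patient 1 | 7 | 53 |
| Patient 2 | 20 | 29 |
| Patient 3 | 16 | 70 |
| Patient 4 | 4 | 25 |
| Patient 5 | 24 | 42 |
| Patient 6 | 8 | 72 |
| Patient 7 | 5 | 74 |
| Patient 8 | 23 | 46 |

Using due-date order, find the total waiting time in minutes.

EDD (increasing due date): Patient 4 Patient 2 Patient 5 Patient 8 Patient 1 Patient 3 Patient 6 Patient 7.
Patient 4: waits 0, runs 0→4
Patient 2: waits 4, runs 4→24
Patient 5: waits 24, runs 24→48
Patient 8: waits 48, runs 48→71
Patient 1: waits 71, runs 71→78
Patient 3: waits 78, runs 78→94
Patient 6: waits 94, runs 94→102
Patient 7: waits 102, runs 102→107
Sum = 0+4+24+48+71+78+94+102 = 421.

421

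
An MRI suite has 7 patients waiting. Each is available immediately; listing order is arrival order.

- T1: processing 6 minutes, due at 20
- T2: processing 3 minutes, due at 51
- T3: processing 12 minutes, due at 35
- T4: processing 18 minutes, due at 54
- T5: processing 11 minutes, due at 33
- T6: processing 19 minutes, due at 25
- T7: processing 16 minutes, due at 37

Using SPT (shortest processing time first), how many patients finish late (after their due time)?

3

SPT (increasing processing time): T2 T1 T5 T3 T7 T4 T6.
T2: 0→3, due 51, tardiness 0
T1: 3→9, due 20, tardiness 0
T5: 9→20, due 33, tardiness 0
T3: 20→32, due 35, tardiness 0
T7: 32→48, due 37, tardiness 11
T4: 48→66, due 54, tardiness 12
T6: 66→85, due 25, tardiness 60
Late patients: 3.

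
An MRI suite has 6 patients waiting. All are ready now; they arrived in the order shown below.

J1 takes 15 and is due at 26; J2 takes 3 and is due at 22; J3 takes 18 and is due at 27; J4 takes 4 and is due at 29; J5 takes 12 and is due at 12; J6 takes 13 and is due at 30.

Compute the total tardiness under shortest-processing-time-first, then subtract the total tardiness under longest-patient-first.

SPT (increasing processing time): J2 J4 J5 J6 J1 J3.
J2: 0→3, due 22, tardiness 0
J4: 3→7, due 29, tardiness 0
J5: 7→19, due 12, tardiness 7
J6: 19→32, due 30, tardiness 2
J1: 32→47, due 26, tardiness 21
J3: 47→65, due 27, tardiness 38
Sum = 0+0+7+2+21+38 = 68.
LPT (decreasing processing time): J3 J1 J6 J5 J4 J2.
J3: 0→18, due 27, tardiness 0
J1: 18→33, due 26, tardiness 7
J6: 33→46, due 30, tardiness 16
J5: 46→58, due 12, tardiness 46
J4: 58→62, due 29, tardiness 33
J2: 62→65, due 22, tardiness 43
Sum = 0+7+16+46+33+43 = 145.
Difference = 68 − 145 = -77.

-77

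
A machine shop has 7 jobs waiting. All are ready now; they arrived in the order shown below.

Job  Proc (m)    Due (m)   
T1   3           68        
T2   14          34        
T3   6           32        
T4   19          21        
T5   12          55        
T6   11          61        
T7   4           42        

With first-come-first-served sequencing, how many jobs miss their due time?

FIFO (arrival order): T1 T2 T3 T4 T5 T6 T7.
T1: 0→3, due 68, tardiness 0
T2: 3→17, due 34, tardiness 0
T3: 17→23, due 32, tardiness 0
T4: 23→42, due 21, tardiness 21
T5: 42→54, due 55, tardiness 0
T6: 54→65, due 61, tardiness 4
T7: 65→69, due 42, tardiness 27
Late jobs: 3.

3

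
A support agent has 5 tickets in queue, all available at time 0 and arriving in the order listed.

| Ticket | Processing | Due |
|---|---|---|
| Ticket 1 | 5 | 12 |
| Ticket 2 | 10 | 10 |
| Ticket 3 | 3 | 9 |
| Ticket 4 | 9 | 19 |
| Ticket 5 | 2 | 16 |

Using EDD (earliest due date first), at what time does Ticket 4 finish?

EDD (increasing due date): Ticket 3 Ticket 2 Ticket 1 Ticket 5 Ticket 4.
Ticket 3: 0→3
Ticket 2: 3→13
Ticket 1: 13→18
Ticket 5: 18→20
Ticket 4: 20→29

29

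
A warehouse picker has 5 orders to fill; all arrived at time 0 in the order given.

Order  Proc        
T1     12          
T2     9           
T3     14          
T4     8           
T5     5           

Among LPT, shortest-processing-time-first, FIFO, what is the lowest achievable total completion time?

LPT (decreasing processing time): T3 T1 T2 T4 T5.
T3: 0→14
T1: 14→26
T2: 26→35
T4: 35→43
T5: 43→48
Sum = 14+26+35+43+48 = 166.
SPT (increasing processing time): T5 T4 T2 T1 T3.
T5: 0→5
T4: 5→13
T2: 13→22
T1: 22→34
T3: 34→48
Sum = 5+13+22+34+48 = 122.
FIFO (arrival order): T1 T2 T3 T4 T5.
T1: 0→12
T2: 12→21
T3: 21→35
T4: 35→43
T5: 43→48
Sum = 12+21+35+43+48 = 159.
LPT 166, SPT 122, FIFO 159 → minimum 122.

122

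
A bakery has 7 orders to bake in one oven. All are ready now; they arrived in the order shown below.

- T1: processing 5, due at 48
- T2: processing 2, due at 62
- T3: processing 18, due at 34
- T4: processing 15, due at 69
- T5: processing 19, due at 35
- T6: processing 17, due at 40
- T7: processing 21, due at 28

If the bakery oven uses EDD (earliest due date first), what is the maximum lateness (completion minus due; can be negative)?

EDD (increasing due date): T7 T3 T5 T6 T1 T2 T4.
T7: 0→21, due 28, lateness -7
T3: 21→39, due 34, lateness 5
T5: 39→58, due 35, lateness 23
T6: 58→75, due 40, lateness 35
T1: 75→80, due 48, lateness 32
T2: 80→82, due 62, lateness 20
T4: 82→97, due 69, lateness 28
Maximum = 35.

35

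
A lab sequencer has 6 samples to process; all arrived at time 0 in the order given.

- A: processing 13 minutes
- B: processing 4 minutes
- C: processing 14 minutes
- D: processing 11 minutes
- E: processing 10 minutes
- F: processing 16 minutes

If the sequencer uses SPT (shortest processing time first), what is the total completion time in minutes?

SPT (increasing processing time): B E D A C F.
B: 0→4
E: 4→14
D: 14→25
A: 25→38
C: 38→52
F: 52→68
Sum = 4+14+25+38+52+68 = 201.

201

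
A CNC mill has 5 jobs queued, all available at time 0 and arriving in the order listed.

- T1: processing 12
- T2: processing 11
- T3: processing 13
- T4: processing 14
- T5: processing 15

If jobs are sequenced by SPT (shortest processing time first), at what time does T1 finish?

SPT (increasing processing time): T2 T1 T3 T4 T5.
T2: 0→11
T1: 11→23

23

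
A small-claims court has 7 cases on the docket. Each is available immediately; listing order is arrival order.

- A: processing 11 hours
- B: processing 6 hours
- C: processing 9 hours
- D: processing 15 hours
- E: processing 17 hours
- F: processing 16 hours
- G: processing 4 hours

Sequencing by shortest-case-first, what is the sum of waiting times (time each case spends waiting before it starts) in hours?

SPT (increasing processing time): G B C A D F E.
G: waits 0, runs 0→4
B: waits 4, runs 4→10
C: waits 10, runs 10→19
A: waits 19, runs 19→30
D: waits 30, runs 30→45
F: waits 45, runs 45→61
E: waits 61, runs 61→78
Sum = 0+4+10+19+30+45+61 = 169.

169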